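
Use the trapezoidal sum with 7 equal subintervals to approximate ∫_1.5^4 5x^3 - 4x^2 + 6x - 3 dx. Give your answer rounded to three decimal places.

Δx = (4 − 1.5)/7 = 5/14.
f(1.5) = 13.875, f(13/7) = 9046/343, f(31/14) = 123363/2744, f(18/7) = 24351/343, f(41/14) = 290453/2744, f(23/7) = 51756/343, f(51/14) = 569343/2744, f(4) = 277.
T_7 = (Δx/2)·[f(x_0) + 2f(x_1) + ... + 2f(x_{6}) + f(x_7)].
Sum ≈ 268.568.

268.568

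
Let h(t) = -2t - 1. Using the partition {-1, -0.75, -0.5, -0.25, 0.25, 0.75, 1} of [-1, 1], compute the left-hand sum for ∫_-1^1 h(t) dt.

Subinterval widths: 0.25, 0.25, 0.25, 0.5, 0.5, 0.25.
Left endpoints: -1, -0.75, -0.5, -0.25, 0.25, 0.75.
h(-1) = 1, h(-0.75) = 0.5, h(-0.5) = 0, h(-0.25) = -0.5, h(0.25) = -1.5, h(0.75) = -2.5.
Sum = Σ Δt_i · h(t_i).
Sum = -1.25.

-1.25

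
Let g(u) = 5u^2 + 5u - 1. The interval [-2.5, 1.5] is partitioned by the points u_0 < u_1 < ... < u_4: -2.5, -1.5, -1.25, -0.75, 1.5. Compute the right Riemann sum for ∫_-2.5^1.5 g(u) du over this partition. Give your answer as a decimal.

41.859375

Subinterval widths: 1, 0.25, 0.5, 2.25.
Right endpoints: -1.5, -1.25, -0.75, 1.5.
g(-1.5) = 2.75, g(-1.25) = 0.5625, g(-0.75) = -1.9375, g(1.5) = 17.75.
Sum = Σ Δu_i · g(u_i).
Sum = 41.859375.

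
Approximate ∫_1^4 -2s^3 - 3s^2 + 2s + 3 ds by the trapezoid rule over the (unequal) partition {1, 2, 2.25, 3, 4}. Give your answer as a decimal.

-173.859375

Subinterval widths: 1, 0.25, 0.75, 1.
f(1) = 0, f(2) = -21, f(2.25) = -30.46875, f(3) = -72, f(4) = -165.
On each subinterval the trapezoid contributes (Δs_i/2)·[f(s_{i-1}) + f(s_i)].
Sum = -173.859375.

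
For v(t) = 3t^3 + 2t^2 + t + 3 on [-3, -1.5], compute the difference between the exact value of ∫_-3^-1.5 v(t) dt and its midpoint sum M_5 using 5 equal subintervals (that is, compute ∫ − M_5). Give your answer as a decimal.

Exact integral: ∫_-3^-1.5 v(t) dt = -40.078125.
M_5 = -39.8728125.
Error = -40.078125 − (-39.8728125) = -0.2053125.

-0.2053125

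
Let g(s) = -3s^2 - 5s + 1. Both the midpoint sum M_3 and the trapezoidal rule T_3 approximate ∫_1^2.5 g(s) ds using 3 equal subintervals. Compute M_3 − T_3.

M_3 = -26.15625.
T_3 = -26.4375.
M_3 − T_3 = 0.28125.

0.28125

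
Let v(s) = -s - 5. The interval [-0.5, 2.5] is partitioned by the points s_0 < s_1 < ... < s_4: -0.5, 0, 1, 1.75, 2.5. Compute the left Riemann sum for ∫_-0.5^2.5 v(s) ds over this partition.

-16.8125

Subinterval widths: 0.5, 1, 0.75, 0.75.
Left endpoints: -0.5, 0, 1, 1.75.
v(-0.5) = -4.5, v(0) = -5, v(1) = -6, v(1.75) = -6.75.
Sum = Σ Δs_i · v(s_i).
Sum = -16.8125.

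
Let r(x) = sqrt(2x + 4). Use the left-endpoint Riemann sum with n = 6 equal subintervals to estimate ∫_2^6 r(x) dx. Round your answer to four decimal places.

Δx = (6 − 2)/6 = 2/3.
Left endpoints: 2, 8/3, 10/3, 4, 14/3, 16/3.
r(2) ≈ 2.8284, r(8/3) ≈ 3.0551, r(10/3) ≈ 3.2660, r(4) ≈ 3.4641, r(14/3) ≈ 3.6515, r(16/3) ≈ 3.8297.
Sum = Δx · [r(2) + r(8/3) + r(10/3) + ...].
Sum ≈ 13.3965.

13.3965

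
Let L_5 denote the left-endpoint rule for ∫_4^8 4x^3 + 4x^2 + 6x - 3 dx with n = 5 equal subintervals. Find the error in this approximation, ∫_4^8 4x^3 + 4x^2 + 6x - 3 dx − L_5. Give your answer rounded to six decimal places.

Exact integral: ∫_4^8 f(x) dx ≈ 4569.33333333.
L_5 = 3798.56.
Error ≈ 4569.33333333 − 3798.56 ≈ 770.773333.

770.773333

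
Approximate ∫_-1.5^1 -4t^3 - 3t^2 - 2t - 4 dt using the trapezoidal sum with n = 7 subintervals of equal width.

Δt = (1 − (-1.5))/7 = 5/14.
f(-1.5) = 5.75, f(-8/7) = 116/343, f(-11/14) = -3211/1372, f(-3/7) = -1159/343, f(-1/14) = -5311/1372, f(2/7) = -1684/343, f(9/14) = -10411/1372, f(1) = -13.
T_7 = (Δt/2)·[f(t_0) + 2f(t_1) + ... + 2f(t_{6}) + f(t_7)].
Sum = -9.0625.

-9.0625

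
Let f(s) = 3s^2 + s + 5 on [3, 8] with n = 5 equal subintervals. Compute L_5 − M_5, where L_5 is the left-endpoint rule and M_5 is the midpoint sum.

-81.25

L_5 = 455.
M_5 = 536.25.
L_5 − M_5 = -81.25.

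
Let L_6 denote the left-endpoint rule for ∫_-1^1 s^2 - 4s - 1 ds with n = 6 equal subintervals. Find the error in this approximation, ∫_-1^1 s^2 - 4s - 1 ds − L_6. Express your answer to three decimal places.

Exact integral: ∫_-1^1 f(s) ds ≈ -1.33333.
L_6 ≈ 0.03704.
Error ≈ -1.33333 − 0.03704 ≈ -1.370.

-1.370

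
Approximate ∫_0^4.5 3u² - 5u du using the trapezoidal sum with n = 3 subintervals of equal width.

Δu = (4.5 − 0)/3 = 1.5.
f(0) = 0, f(1.5) = -0.75, f(3) = 12, f(4.5) = 38.25.
T_3 = (Δu/2)·[f(u_0) + 2f(u_1) + 2f(u_2) + f(u_3)].
Sum = 45.5625.

45.5625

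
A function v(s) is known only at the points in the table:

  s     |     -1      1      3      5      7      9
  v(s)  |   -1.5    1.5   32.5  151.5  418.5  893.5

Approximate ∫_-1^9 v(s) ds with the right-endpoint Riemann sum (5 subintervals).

2995

Δs = 2.
Sum = 2·[1.5 + 32.5 + 151.5 + 418.5 + 893.5] = 2995.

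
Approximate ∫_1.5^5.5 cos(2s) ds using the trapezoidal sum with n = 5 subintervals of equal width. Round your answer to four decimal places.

Δs = (5.5 − 1.5)/5 = 0.8.
f(1.5) ≈ -0.9900, f(2.3) ≈ -0.1122, f(3.1) ≈ 0.9965, f(3.9) ≈ 0.0540, f(4.7) ≈ -0.9997, f(5.5) ≈ 0.0044.
T_5 = (Δs/2)·[f(s_0) + 2f(s_1) + ... + 2f(s_{4}) + f(s_5)].
Sum ≈ -0.4433.

-0.4433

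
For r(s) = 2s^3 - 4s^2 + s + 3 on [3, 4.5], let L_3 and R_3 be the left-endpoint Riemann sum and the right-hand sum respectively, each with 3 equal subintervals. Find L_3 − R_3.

-42.375

L_3 = 69.125.
R_3 = 111.5.
L_3 − R_3 = -42.375.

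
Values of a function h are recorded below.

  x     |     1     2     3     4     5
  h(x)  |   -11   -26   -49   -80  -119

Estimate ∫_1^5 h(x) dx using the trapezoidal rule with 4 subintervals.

Δx = 1.
T_4 = (1/2)·[(-11) + 2·(-26) + 2·(-49) + 2·(-80) + (-119)] = -220.

-220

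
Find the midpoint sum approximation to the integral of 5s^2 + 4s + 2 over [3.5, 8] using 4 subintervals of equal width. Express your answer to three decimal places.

Δs = (8 − 3.5)/4 = 1.125.
Midpoints: 4.0625, 5.1875, 6.3125, 7.4375.
f(4.0625) = 100.76953125, f(5.1875) = 157.30078125, f(6.3125) = 226.48828125, f(7.4375) = 308.33203125.
Sum = Δs · [f(4.0625) + f(5.1875) + f(6.3125) + f(7.4375)].
Sum ≈ 892.002.

892.002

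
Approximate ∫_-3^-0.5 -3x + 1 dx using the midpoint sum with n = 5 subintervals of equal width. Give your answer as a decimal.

Δx = (-0.5 − (-3))/5 = 0.5.
Midpoints: -2.75, -2.25, -1.75, -1.25, -0.75.
f(-2.75) = 9.25, f(-2.25) = 7.75, f(-1.75) = 6.25, f(-1.25) = 4.75, f(-0.75) = 3.25.
Sum = Δx · [f(-2.75) + f(-2.25) + f(-1.75) + f(-1.25) + f(-0.75)].
Sum = 15.625.

15.625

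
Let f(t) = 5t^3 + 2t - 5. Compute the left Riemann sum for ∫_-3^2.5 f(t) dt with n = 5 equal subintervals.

Δt = (2.5 − (-3))/5 = 1.1.
Left endpoints: -3, -1.9, -0.8, 0.3, 1.4.
f(-3) = -146, f(-1.9) = -43.095, f(-0.8) = -9.16, f(0.3) = -4.265, f(1.4) = 11.52.
Sum = Δt · [f(-3) + f(-1.9) + f(-0.8) + f(0.3) + f(1.4)].
Sum = -210.1.

-210.1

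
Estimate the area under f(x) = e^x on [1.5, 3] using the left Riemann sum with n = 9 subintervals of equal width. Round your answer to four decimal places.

14.3396

Δx = (3 − 1.5)/9 = 1/6.
Left endpoints: 1.5, 5/3, 11/6, 2, 13/6, 7/3, 2.5, 8/3, 17/6.
f(1.5) ≈ 4.4817, f(5/3) ≈ 5.2945, f(11/6) ≈ 6.2547, f(2) ≈ 7.3891, f(13/6) ≈ 8.7291, f(7/3) ≈ 10.3123, f(2.5) ≈ 12.1825, f(8/3) ≈ 14.3919, f(17/6) ≈ 17.0020.
Sum = Δx · [f(1.5) + f(5/3) + f(11/6) + ...].
Sum ≈ 14.3396.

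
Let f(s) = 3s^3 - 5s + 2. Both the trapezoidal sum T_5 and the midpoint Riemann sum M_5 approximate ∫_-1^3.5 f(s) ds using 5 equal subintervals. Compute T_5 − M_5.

10.2515625

T_5 = 99.50625.
M_5 = 89.2546875.
T_5 − M_5 = 10.2515625.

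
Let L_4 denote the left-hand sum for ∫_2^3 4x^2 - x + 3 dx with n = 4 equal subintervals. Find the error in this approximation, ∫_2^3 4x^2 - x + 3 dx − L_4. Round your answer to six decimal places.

Exact integral: ∫_2^3 f(x) dx ≈ 25.83333333.
L_4 = 23.5.
Error ≈ 25.83333333 − 23.5 ≈ 2.333333.

2.333333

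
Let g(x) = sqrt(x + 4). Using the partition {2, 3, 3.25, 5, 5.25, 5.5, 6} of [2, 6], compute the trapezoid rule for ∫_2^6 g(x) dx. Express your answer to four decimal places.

11.2777

Subinterval widths: 1, 0.25, 1.75, 0.25, 0.25, 0.5.
g(2) ≈ 2.4495, g(3) ≈ 2.6458, g(3.25) ≈ 2.6926, g(5) ≈ 3.0000, g(5.25) ≈ 3.0414, g(5.5) ≈ 3.0822, g(6) ≈ 3.1623.
On each subinterval the trapezoid contributes (Δx_i/2)·[g(x_{i-1}) + g(x_i)].
Sum ≈ 11.2777.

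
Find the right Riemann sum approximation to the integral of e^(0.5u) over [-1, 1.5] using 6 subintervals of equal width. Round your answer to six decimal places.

Δu = (1.5 − (-1))/6 = 5/12.
Right endpoints: -7/12, -1/6, 0.25, 2/3, 13/12, 1.5.
f(-7/12) ≈ 0.747018, f(-1/6) ≈ 0.920044, f(0.25) ≈ 1.133148, f(2/3) ≈ 1.395612, f(13/12) ≈ 1.718869, f(1.5) ≈ 2.117000.
Sum = Δu · [f(-7/12) + f(-1/6) + f(0.25) + ...].
Sum ≈ 3.346538.

3.346538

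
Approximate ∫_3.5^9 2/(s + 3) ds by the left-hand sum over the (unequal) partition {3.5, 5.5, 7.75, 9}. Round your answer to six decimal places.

1.377355

Subinterval widths: 2, 2.25, 1.25.
Left endpoints: 3.5, 5.5, 7.75.
f(3.5) = 4/13, f(5.5) = 4/17, f(7.75) = 8/43.
Sum = Σ Δs_i · f(s_i).
Sum ≈ 1.377355.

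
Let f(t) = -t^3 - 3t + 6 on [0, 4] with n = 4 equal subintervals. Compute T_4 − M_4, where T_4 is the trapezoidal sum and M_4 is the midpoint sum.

T_4 = -68.
M_4 = -62.
T_4 − M_4 = -6.

-6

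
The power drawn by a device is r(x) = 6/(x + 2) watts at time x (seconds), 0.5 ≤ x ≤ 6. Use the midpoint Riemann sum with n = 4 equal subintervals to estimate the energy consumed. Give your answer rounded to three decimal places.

6.914

Δx = (6 − 0.5)/4 = 1.375.
Midpoints: 1.1875, 2.5625, 3.9375, 5.3125.
r(1.1875) = 32/17, r(2.5625) = 96/73, r(3.9375) = 96/95, r(5.3125) = 32/39.
Sum = Δx · [r(1.1875) + r(2.5625) + r(3.9375) + r(5.3125)].
Sum ≈ 6.914.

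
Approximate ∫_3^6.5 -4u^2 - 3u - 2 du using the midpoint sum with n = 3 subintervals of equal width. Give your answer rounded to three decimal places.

-385.454

Δu = (6.5 − 3)/3 = 7/6.
Midpoints: 43/12, 4.75, 71/12.
f(43/12) = -577/9, f(4.75) = -106.5, f(71/12) = -1438/9.
Sum = Δu · [f(43/12) + f(4.75) + f(71/12)].
Sum ≈ -385.454.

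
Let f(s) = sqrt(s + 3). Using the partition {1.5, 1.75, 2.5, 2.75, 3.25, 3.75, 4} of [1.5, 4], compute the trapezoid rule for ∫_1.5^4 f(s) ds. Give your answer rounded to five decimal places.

Subinterval widths: 0.25, 0.75, 0.25, 0.5, 0.5, 0.25.
f(1.5) ≈ 2.12132, f(1.75) ≈ 2.17945, f(2.5) ≈ 2.34521, f(2.75) ≈ 2.39792, f(3.25) ≈ 2.50000, f(3.75) ≈ 2.59808, f(4) ≈ 2.64575.
On each subinterval the trapezoid contributes (Δs_i/2)·[f(s_{i-1}) + f(s_i)].
Sum ≈ 5.98171.

5.98171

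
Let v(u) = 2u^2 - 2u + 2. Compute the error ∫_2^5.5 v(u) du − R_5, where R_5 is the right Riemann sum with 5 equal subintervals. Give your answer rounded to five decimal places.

-16.49667

Exact integral: ∫_2^5.5 v(u) du ≈ 86.3333333.
R_5 = 102.83.
Error ≈ 86.3333333 − 102.83 ≈ -16.49667.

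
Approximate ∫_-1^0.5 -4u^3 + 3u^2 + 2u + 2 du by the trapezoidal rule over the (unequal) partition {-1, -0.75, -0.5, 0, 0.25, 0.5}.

4.5

Subinterval widths: 0.25, 0.25, 0.5, 0.25, 0.25.
f(-1) = 7, f(-0.75) = 3.875, f(-0.5) = 2.25, f(0) = 2, f(0.25) = 2.625, f(0.5) = 3.25.
On each subinterval the trapezoid contributes (Δu_i/2)·[f(u_{i-1}) + f(u_i)].
Sum = 4.5.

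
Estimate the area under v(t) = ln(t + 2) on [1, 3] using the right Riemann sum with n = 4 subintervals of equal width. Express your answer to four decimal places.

2.8763

Δt = (3 − 1)/4 = 0.5.
Right endpoints: 1.5, 2, 2.5, 3.
v(1.5) ≈ 1.2528, v(2) ≈ 1.3863, v(2.5) ≈ 1.5041, v(3) ≈ 1.6094.
Sum = Δt · [v(1.5) + v(2) + v(2.5) + v(3)].
Sum ≈ 2.8763.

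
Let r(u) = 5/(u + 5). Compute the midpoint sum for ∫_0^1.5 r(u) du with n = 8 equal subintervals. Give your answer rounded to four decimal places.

Δu = (1.5 − 0)/8 = 0.1875.
Midpoints: 0.09375, 0.28125, 0.46875, 0.65625, 0.84375, 1.03125, 1.21875, 1.40625.
r(0.09375) = 160/163, r(0.28125) = 160/169, r(0.46875) = 32/35, r(0.65625) = 160/181, r(0.84375) = 160/187, r(1.03125) = 160/193, r(1.21875) = 160/199, r(1.40625) = 32/41.
Sum = Δu · [r(0.09375) + r(0.28125) + r(0.46875) + ...].
Sum ≈ 1.3117.

1.3117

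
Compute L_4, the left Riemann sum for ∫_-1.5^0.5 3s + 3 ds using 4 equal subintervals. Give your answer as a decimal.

Δs = (0.5 − (-1.5))/4 = 0.5.
Left endpoints: -1.5, -1, -0.5, 0.
f(-1.5) = -1.5, f(-1) = 0, f(-0.5) = 1.5, f(0) = 3.
Sum = Δs · [f(-1.5) + f(-1) + f(-0.5) + f(0)].
Sum = 1.5.

1.5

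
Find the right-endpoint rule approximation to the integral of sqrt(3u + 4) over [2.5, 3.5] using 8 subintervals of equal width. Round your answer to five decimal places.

Δu = (3.5 − 2.5)/8 = 0.125.
Right endpoints: 2.625, 2.75, 2.875, 3, 3.125, 3.25, 3.375, 3.5.
f(2.625) ≈ 3.44601, f(2.75) ≈ 3.50000, f(2.875) ≈ 3.55317, f(3) ≈ 3.60555, f(3.125) ≈ 3.65718, f(3.25) ≈ 3.70810, f(3.375) ≈ 3.75832, f(3.5) ≈ 3.80789.
Sum = Δu · [f(2.625) + f(2.75) + f(2.875) + ...].
Sum ≈ 3.62953.

3.62953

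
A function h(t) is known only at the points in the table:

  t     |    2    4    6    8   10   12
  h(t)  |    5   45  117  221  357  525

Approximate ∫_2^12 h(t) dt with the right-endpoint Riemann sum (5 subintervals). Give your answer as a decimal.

2530

Δt = 2.
Sum = 2·[45 + 117 + 221 + 357 + 525] = 2530.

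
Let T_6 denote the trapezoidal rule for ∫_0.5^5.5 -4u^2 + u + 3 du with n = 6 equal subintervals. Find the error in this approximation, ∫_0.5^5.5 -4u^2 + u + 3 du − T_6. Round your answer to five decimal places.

Exact integral: ∫_0.5^5.5 f(u) du ≈ -191.6666667.
T_6 ≈ -193.9814815.
Error ≈ -191.6666667 − (-193.9814815) ≈ 2.31481.

2.31481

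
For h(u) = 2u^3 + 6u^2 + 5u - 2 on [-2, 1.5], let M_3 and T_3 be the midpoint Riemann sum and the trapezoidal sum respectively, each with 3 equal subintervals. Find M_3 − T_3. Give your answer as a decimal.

-5.359375

M_3 ≈ 4.11979.
T_3 ≈ 9.47917.
M_3 − T_3 = -5.359375.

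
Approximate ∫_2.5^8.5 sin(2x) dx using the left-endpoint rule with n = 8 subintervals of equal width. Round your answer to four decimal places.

Δx = (8.5 − 2.5)/8 = 0.75.
Left endpoints: 2.5, 3.25, 4, 4.75, 5.5, 6.25, 7, 7.75.
f(2.5) ≈ -0.9589, f(3.25) ≈ 0.2151, f(4) ≈ 0.9894, f(4.75) ≈ -0.0752, f(5.5) ≈ -1.0000, f(6.25) ≈ -0.0663, f(7) ≈ 0.9906, f(7.75) ≈ 0.2065.
Sum = Δx · [f(2.5) + f(3.25) + f(4) + ...].
Sum ≈ 0.2259.

0.2259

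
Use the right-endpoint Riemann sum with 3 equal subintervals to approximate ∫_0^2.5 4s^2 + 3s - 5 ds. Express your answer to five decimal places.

32.40741

Δs = (2.5 − 0)/3 = 5/6.
Right endpoints: 5/6, 5/3, 2.5.
f(5/6) = 5/18, f(5/3) = 100/9, f(2.5) = 27.5.
Sum = Δs · [f(5/6) + f(5/3) + f(2.5)].
Sum ≈ 32.40741.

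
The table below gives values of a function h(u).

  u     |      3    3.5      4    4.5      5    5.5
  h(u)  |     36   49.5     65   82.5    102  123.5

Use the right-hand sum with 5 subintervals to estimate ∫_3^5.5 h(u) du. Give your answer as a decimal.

Δu = 0.5.
Sum = 0.5·[49.5 + 65 + 82.5 + 102 + 123.5] = 211.25.

211.25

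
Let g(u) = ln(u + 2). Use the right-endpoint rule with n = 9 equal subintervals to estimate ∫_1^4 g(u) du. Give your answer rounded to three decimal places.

Δu = (4 − 1)/9 = 1/3.
Right endpoints: 4/3, 5/3, 2, 7/3, 8/3, 3, 10/3, 11/3, 4.
g(4/3) ≈ 1.204, g(5/3) ≈ 1.299, g(2) ≈ 1.386, g(7/3) ≈ 1.466, g(8/3) ≈ 1.540, g(3) ≈ 1.609, g(10/3) ≈ 1.674, g(11/3) ≈ 1.735, g(4) ≈ 1.792.
Sum = Δu · [g(4/3) + g(5/3) + g(2) + ...].
Sum ≈ 4.569.

4.569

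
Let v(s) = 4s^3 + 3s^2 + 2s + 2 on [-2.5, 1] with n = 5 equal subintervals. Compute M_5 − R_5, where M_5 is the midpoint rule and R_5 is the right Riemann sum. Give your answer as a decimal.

-17.64

M_5 = -18.83.
R_5 = -1.19.
M_5 − R_5 = -17.64.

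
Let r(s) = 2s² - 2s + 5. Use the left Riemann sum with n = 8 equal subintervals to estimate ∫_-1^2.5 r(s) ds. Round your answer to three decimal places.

Δs = (2.5 − (-1))/8 = 0.4375.
Left endpoints: -1, -0.5625, -0.125, 0.3125, 0.75, 1.1875, 1.625, 2.0625.
r(-1) = 9, r(-0.5625) = 6.7578125, r(-0.125) = 5.28125, r(0.3125) = 4.5703125, r(0.75) = 4.625, r(1.1875) = 5.4453125, r(1.625) = 7.03125, r(2.0625) = 9.3828125.
Sum = Δs · [r(-1) + r(-0.5625) + r(-0.125) + ...].
Sum ≈ 22.791.

22.791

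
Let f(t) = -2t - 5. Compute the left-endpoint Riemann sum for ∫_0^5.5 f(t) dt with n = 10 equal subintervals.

-54.725

Δt = (5.5 − 0)/10 = 0.55.
Left endpoints: 0, 0.55, 1.1, 1.65, 2.2, 2.75, 3.3, 3.85, 4.4, 4.95.
f(0) = -5, f(0.55) = -6.1, f(1.1) = -7.2, f(1.65) = -8.3, f(2.2) = -9.4, f(2.75) = -10.5, f(3.3) = -11.6, f(3.85) = -12.7, f(4.4) = -13.8, f(4.95) = -14.9.
Sum = Δt · [f(0) + f(0.55) + f(1.1) + ...].
Sum = -54.725.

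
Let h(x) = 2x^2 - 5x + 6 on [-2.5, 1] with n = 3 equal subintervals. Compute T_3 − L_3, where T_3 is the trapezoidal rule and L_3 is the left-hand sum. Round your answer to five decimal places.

-16.33333

T_3 ≈ 46.7962963.
L_3 ≈ 63.1296296.
T_3 − L_3 ≈ -16.33333.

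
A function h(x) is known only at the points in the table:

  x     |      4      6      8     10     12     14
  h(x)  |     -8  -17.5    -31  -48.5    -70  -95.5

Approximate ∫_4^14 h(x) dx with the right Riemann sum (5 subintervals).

Δx = 2.
Sum = 2·[(-17.5) + (-31) + (-48.5) + (-70) + (-95.5)] = -525.

-525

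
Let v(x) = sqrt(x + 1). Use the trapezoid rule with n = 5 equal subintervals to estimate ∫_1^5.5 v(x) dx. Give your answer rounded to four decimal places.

9.1517

Δx = (5.5 − 1)/5 = 0.9.
v(1) ≈ 1.4142, v(1.9) ≈ 1.7029, v(2.8) ≈ 1.9494, v(3.7) ≈ 2.1679, v(4.6) ≈ 2.3664, v(5.5) ≈ 2.5495.
T_5 = (Δx/2)·[v(x_0) + 2v(x_1) + ... + 2v(x_{4}) + v(x_5)].
Sum ≈ 9.1517.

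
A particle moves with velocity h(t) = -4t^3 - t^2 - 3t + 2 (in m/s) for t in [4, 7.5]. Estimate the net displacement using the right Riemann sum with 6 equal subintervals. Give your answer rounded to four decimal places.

-3526.9468

Δt = (7.5 − 4)/6 = 7/12.
Right endpoints: 55/12, 31/6, 5.75, 19/3, 83/12, 7.5.
h(55/12) = -90263/216, h(31/6) = -63923/108, h(5.75) = -808.75, h(19/3) = -28978/27, h(83/12) = -300277/216, h(7.5) = -1764.25.
Sum = Δt · [h(55/12) + h(31/6) + h(5.75) + ...].
Sum ≈ -3526.9468.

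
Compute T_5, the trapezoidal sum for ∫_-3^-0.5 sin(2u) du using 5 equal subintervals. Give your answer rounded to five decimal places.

Δu = (-0.5 − (-3))/5 = 0.5.
f(-3) ≈ 0.27942, f(-2.5) ≈ 0.95892, f(-2) ≈ 0.75680, f(-1.5) ≈ -0.14112, f(-1) ≈ -0.90930, f(-0.5) ≈ -0.84147.
T_5 = (Δu/2)·[f(u_0) + 2f(u_1) + ... + 2f(u_{4}) + f(u_5)].
Sum ≈ 0.19214.

0.19214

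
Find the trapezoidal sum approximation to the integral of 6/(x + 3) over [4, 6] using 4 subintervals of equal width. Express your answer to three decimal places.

Δx = (6 − 4)/4 = 0.5.
f(4) = 6/7, f(4.5) = 0.8, f(5) = 0.75, f(5.5) = 12/17, f(6) = 2/3.
T_4 = (Δx/2)·[f(x_0) + 2f(x_1) + 2f(x_2) + 2f(x_3) + f(x_4)].
Sum ≈ 1.509.

1.509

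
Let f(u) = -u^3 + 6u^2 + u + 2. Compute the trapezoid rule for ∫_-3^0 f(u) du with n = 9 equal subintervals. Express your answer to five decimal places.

Δu = (0 − (-3))/9 = 1/3.
f(-3) = 80, f(-8/3) = 1646/27, f(-7/3) = 1216/27, f(-2) = 32, f(-5/3) = 584/27, f(-4/3) = 370/27, f(-1) = 8, f(-2/3) = 116/27, f(-1/3) = 64/27, f(0) = 2.
T_9 = (Δu/2)·[f(u_0) + 2f(u_1) + ... + 2f(u_{8}) + f(u_9)].
Sum ≈ 76.33333.

76.33333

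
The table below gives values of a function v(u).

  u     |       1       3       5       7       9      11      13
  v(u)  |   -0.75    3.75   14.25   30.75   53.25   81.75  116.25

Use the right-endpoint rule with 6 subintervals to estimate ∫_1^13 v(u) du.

600

Δu = 2.
Sum = 2·[3.75 + 14.25 + 30.75 + 53.25 + 81.75 + 116.25] = 600.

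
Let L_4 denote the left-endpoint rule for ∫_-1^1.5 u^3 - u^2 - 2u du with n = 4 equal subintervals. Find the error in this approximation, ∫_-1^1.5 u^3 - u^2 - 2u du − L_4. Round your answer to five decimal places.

-0.54525

Exact integral: ∫_-1^1.5 f(u) du ≈ -1.6927083.
L_4 ≈ -1.1474609.
Error ≈ -1.6927083 − (-1.1474609) ≈ -0.54525.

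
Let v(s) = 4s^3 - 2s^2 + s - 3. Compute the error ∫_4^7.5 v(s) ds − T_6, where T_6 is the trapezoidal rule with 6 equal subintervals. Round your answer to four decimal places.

-13.2992

Exact integral: ∫_4^7.5 v(s) ds ≈ 2679.104167.
T_6 ≈ 2692.403356.
Error ≈ 2679.104167 − 2692.403356 ≈ -13.2992.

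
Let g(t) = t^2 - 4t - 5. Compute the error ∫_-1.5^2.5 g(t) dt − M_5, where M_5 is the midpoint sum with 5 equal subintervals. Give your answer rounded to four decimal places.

Exact integral: ∫_-1.5^2.5 g(t) dt ≈ -21.666667.
M_5 = -21.88.
Error ≈ -21.666667 − (-21.88) ≈ 0.2133.

0.2133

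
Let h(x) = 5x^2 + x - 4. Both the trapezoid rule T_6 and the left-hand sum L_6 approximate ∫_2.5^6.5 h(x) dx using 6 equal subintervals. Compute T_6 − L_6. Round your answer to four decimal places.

61.3333

T_6 ≈ 435.148148.
L_6 ≈ 373.814815.
T_6 − L_6 ≈ 61.3333.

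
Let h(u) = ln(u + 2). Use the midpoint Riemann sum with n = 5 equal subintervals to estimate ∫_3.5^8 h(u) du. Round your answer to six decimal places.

Δu = (8 − 3.5)/5 = 0.9.
Midpoints: 3.95, 4.85, 5.75, 6.65, 7.55.
h(3.95) ≈ 1.783391, h(4.85) ≈ 1.924249, h(5.75) ≈ 2.047693, h(6.65) ≈ 2.157559, h(7.55) ≈ 2.256541.
Sum = Δu · [h(3.95) + h(4.85) + h(5.75) + h(6.65) + h(7.55)].
Sum ≈ 9.152490.

9.152490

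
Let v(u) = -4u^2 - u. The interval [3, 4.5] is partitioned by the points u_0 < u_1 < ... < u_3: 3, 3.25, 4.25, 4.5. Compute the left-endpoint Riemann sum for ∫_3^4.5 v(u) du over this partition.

Subinterval widths: 0.25, 1, 0.25.
Left endpoints: 3, 3.25, 4.25.
v(3) = -39, v(3.25) = -45.5, v(4.25) = -76.5.
Sum = Σ Δu_i · v(u_i).
Sum = -74.375.

-74.375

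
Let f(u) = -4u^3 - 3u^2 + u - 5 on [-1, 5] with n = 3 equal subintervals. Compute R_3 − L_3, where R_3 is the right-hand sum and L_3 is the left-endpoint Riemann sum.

R_3 = -1446.
L_3 = -306.
R_3 − L_3 = -1140.

-1140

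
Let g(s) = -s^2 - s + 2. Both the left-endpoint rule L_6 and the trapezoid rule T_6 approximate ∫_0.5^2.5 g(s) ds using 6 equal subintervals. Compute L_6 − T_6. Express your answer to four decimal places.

1.3333

L_6 ≈ -2.870370.
T_6 ≈ -4.203704.
L_6 − T_6 ≈ 1.3333.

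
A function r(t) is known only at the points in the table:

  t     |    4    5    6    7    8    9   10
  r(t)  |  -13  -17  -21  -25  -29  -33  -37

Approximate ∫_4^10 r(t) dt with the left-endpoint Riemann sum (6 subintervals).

Δt = 1.
Sum = 1·[(-13) + (-17) + (-21) + (-25) + (-29) + (-33)] = -138.

-138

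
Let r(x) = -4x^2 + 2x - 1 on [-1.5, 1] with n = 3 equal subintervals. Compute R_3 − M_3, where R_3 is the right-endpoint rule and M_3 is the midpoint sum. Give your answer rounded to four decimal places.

R_3 ≈ -6.574074.
M_3 ≈ -9.004630.
R_3 − M_3 ≈ 2.4306.

2.4306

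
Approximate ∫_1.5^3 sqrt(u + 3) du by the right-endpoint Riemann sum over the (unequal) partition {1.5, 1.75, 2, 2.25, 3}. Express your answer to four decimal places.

3.5138

Subinterval widths: 0.25, 0.25, 0.25, 0.75.
Right endpoints: 1.75, 2, 2.25, 3.
f(1.75) ≈ 2.1794, f(2) ≈ 2.2361, f(2.25) ≈ 2.2913, f(3) ≈ 2.4495.
Sum = Σ Δu_i · f(u_i).
Sum ≈ 3.5138.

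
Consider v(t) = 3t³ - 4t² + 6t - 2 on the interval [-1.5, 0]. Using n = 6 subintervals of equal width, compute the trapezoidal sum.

Δt = (0 − (-1.5))/6 = 0.25.
v(-1.5) = -30.125, v(-1.25) = -21.609375, v(-1) = -15, v(-0.75) = -10.015625, v(-0.5) = -6.375, v(-0.25) = -3.796875, v(0) = -2.
T_6 = (Δt/2)·[v(t_0) + 2v(t_1) + ... + 2v(t_{5}) + v(t_6)].
Sum = -18.21484375.

-18.21484375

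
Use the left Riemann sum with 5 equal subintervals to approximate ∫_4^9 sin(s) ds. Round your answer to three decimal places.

-0.349

Δs = (9 − 4)/5 = 1.
Left endpoints: 4, 5, 6, 7, 8.
f(4) ≈ -0.757, f(5) ≈ -0.959, f(6) ≈ -0.279, f(7) ≈ 0.657, f(8) ≈ 0.989.
Sum = Δs · [f(4) + f(5) + f(6) + f(7) + f(8)].
Sum ≈ -0.349.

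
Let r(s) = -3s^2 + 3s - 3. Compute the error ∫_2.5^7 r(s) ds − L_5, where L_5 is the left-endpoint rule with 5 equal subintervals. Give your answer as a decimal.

-49.815

Exact integral: ∫_2.5^7 r(s) ds = -276.75.
L_5 = -226.935.
Error = -276.75 − (-226.935) = -49.815.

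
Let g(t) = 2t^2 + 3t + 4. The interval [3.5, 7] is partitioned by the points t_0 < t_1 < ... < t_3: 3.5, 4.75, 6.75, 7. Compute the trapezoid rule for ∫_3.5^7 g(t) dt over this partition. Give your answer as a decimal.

Subinterval widths: 1.25, 2, 0.25.
g(3.5) = 39, g(4.75) = 63.375, g(6.75) = 115.375, g(7) = 123.
On each subinterval the trapezoid contributes (Δt_i/2)·[g(t_{i-1}) + g(t_i)].
Sum = 272.53125.

272.53125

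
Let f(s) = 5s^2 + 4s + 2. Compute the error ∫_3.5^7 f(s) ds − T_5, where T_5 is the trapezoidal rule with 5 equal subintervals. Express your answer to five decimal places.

-1.42917

Exact integral: ∫_3.5^7 f(s) ds ≈ 580.7083333.
T_5 = 582.1375.
Error ≈ 580.7083333 − 582.1375 ≈ -1.42917.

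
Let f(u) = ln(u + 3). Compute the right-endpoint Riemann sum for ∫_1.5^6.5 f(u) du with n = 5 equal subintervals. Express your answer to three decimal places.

9.983

Δu = (6.5 − 1.5)/5 = 1.
Right endpoints: 2.5, 3.5, 4.5, 5.5, 6.5.
f(2.5) ≈ 1.705, f(3.5) ≈ 1.872, f(4.5) ≈ 2.015, f(5.5) ≈ 2.140, f(6.5) ≈ 2.251.
Sum = Δu · [f(2.5) + f(3.5) + f(4.5) + f(5.5) + f(6.5)].
Sum ≈ 9.983.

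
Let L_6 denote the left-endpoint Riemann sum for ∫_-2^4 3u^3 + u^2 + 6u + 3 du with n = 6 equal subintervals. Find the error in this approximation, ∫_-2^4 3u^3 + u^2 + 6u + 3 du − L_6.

122

Exact integral: ∫_-2^4 f(u) du = 258.
L_6 = 136.
Error = 258 − 136 = 122.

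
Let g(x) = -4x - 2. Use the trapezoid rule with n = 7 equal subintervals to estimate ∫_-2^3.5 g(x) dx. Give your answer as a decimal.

Δx = (3.5 − (-2))/7 = 11/14.
g(-2) = 6, g(-17/14) = 20/7, g(-3/7) = -2/7, g(5/14) = -24/7, g(8/7) = -46/7, g(27/14) = -68/7, g(19/7) = -90/7, g(3.5) = -16.
T_7 = (Δx/2)·[g(x_0) + 2g(x_1) + ... + 2g(x_{6}) + g(x_7)].
Sum = -27.5.

-27.5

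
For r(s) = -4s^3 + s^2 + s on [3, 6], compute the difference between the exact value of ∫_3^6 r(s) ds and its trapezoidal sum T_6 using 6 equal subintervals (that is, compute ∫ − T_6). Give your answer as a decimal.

6.625

Exact integral: ∫_3^6 r(s) ds = -1138.5.
T_6 = -1145.125.
Error = -1138.5 − (-1145.125) = 6.625.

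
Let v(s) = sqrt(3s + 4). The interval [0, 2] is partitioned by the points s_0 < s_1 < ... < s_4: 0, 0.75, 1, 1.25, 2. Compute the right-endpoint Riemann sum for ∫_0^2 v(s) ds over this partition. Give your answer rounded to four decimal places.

5.6041

Subinterval widths: 0.75, 0.25, 0.25, 0.75.
Right endpoints: 0.75, 1, 1.25, 2.
v(0.75) ≈ 2.5000, v(1) ≈ 2.6458, v(1.25) ≈ 2.7839, v(2) ≈ 3.1623.
Sum = Σ Δs_i · v(s_i).
Sum ≈ 5.6041.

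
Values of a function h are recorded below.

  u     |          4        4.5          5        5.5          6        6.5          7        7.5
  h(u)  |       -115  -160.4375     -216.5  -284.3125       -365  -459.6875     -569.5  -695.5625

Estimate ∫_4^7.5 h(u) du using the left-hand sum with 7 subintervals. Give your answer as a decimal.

Δu = 0.5.
Sum = 0.5·[(-115) + (-160.4375) + (-216.5) + (-284.3125) + (-365) + (-459.6875) + (-569.5)] = -1085.21875.

-1085.21875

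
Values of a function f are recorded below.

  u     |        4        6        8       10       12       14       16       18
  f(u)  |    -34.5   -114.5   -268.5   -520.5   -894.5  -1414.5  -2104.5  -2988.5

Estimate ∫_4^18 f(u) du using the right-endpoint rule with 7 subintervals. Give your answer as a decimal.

Δu = 2.
Sum = 2·[(-114.5) + (-268.5) + (-520.5) + (-894.5) + (-1414.5) + (-2104.5) + (-2988.5)] = -16611.

-16611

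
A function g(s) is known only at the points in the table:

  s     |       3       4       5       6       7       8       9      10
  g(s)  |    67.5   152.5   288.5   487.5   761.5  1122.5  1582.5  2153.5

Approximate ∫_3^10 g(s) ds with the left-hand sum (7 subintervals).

4462.5

Δs = 1.
Sum = 1·[67.5 + 152.5 + 288.5 + 487.5 + 761.5 + 1122.5 + 1582.5] = 4462.5.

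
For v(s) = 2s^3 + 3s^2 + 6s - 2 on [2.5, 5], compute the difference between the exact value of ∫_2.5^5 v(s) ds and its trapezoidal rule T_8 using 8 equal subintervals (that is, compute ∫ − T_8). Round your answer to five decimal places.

Exact integral: ∫_2.5^5 v(s) ds = 453.59375.
T_8 ≈ 454.6313477.
Error ≈ 453.59375 − 454.6313477 ≈ -1.03760.

-1.03760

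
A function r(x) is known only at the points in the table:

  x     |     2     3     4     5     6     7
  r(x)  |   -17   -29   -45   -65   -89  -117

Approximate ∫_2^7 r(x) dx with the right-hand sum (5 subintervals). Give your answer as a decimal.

-345

Δx = 1.
Sum = 1·[(-29) + (-45) + (-65) + (-89) + (-117)] = -345.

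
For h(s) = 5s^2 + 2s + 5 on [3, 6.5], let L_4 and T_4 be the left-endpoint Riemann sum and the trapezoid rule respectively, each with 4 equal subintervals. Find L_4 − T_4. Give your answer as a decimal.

L_4 = 389.89453125.
T_4 = 465.69140625.
L_4 − T_4 = -75.796875.

-75.796875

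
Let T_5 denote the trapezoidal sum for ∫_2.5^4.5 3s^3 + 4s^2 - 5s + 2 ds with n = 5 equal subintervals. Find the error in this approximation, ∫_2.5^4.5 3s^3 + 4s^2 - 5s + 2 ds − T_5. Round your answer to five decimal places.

Exact integral: ∫_2.5^4.5 f(s) ds ≈ 347.9166667.
T_5 = 349.81.
Error ≈ 347.9166667 − 349.81 ≈ -1.89333.

-1.89333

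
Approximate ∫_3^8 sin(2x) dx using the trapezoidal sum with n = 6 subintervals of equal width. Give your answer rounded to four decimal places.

0.7259

Δx = (8 − 3)/6 = 5/6.
f(3) ≈ -0.2794, f(23/6) ≈ 0.9825, f(14/3) ≈ 0.0913, f(5.5) ≈ -1.0000, f(19/3) ≈ 0.1001, f(43/6) ≈ 0.9808, f(8) ≈ -0.2879.
T_6 = (Δx/2)·[f(x_0) + 2f(x_1) + ... + 2f(x_{5}) + f(x_6)].
Sum ≈ 0.7259.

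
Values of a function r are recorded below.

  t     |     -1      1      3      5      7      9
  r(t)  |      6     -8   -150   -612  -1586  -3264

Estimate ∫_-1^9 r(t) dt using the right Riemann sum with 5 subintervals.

-11240

Δt = 2.
Sum = 2·[(-8) + (-150) + (-612) + (-1586) + (-3264)] = -11240.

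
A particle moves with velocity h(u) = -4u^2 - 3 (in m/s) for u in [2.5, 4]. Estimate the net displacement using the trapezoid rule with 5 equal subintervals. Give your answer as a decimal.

-69.09

Δu = (4 − 2.5)/5 = 0.3.
h(2.5) = -28, h(2.8) = -34.36, h(3.1) = -41.44, h(3.4) = -49.24, h(3.7) = -57.76, h(4) = -67.
T_5 = (Δu/2)·[h(u_0) + 2h(u_1) + ... + 2h(u_{4}) + h(u_5)].
Sum = -69.09.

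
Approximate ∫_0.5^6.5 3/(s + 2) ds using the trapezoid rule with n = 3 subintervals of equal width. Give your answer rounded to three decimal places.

Δs = (6.5 − 0.5)/3 = 2.
f(0.5) = 1.2, f(2.5) = 2/3, f(4.5) = 6/13, f(6.5) = 6/17.
T_3 = (Δs/2)·[f(s_0) + 2f(s_1) + 2f(s_2) + f(s_3)].
Sum ≈ 3.809.

3.809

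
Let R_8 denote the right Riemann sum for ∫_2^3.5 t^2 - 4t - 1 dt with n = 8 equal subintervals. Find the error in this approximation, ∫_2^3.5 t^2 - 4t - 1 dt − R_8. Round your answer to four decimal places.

Exact integral: ∫_2^3.5 f(t) dt = -6.375.
R_8 ≈ -6.155273.
Error ≈ -6.375 − (-6.155273) ≈ -0.2197.

-0.2197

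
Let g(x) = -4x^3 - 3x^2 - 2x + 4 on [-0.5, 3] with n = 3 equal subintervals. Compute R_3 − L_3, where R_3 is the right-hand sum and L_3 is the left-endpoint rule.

-165.375

R_3 ≈ -199.7916667.
L_3 ≈ -34.4166667.
R_3 − L_3 = -165.375.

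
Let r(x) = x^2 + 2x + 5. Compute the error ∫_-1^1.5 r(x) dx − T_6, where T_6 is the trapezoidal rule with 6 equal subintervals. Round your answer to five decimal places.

Exact integral: ∫_-1^1.5 r(x) dx ≈ 15.2083333.
T_6 ≈ 15.2806713.
Error ≈ 15.2083333 − 15.2806713 ≈ -0.07234.

-0.07234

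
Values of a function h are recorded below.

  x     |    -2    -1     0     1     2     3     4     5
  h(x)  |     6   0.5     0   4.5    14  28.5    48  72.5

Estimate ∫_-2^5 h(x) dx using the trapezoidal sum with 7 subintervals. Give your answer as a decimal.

134.75

Δx = 1.
T_7 = (1/2)·[6 + 2·0.5 + 2·0 + 2·4.5 + 2·14 + 2·28.5 + 2·48 + 72.5] = 134.75.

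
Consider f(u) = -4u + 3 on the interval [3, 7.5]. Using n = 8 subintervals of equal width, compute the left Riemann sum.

-75.9375

Δu = (7.5 − 3)/8 = 0.5625.
Left endpoints: 3, 3.5625, 4.125, 4.6875, 5.25, 5.8125, 6.375, 6.9375.
f(3) = -9, f(3.5625) = -11.25, f(4.125) = -13.5, f(4.6875) = -15.75, f(5.25) = -18, f(5.8125) = -20.25, f(6.375) = -22.5, f(6.9375) = -24.75.
Sum = Δu · [f(3) + f(3.5625) + f(4.125) + ...].
Sum = -75.9375.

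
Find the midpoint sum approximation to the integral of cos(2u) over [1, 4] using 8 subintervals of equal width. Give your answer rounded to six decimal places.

0.040984

Δu = (4 − 1)/8 = 0.375.
Midpoints: 1.1875, 1.5625, 1.9375, 2.3125, 2.6875, 3.0625, 3.4375, 3.8125.
f(1.1875) ≈ -0.720278, f(1.5625) ≈ -0.999862, f(1.9375) ≈ -0.742898, f(2.3125) ≈ -0.087278, f(2.6875) ≈ 0.615177, f(3.0625) ≈ 0.987515, f(3.4375) ≈ 0.829930, f(3.8125) ≈ 0.226986.
Sum = Δu · [f(1.1875) + f(1.5625) + f(1.9375) + ...].
Sum ≈ 0.040984.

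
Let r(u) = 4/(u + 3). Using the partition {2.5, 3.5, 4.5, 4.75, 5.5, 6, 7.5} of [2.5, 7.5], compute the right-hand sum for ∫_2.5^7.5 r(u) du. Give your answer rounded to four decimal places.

2.4243

Subinterval widths: 1, 1, 0.25, 0.75, 0.5, 1.5.
Right endpoints: 3.5, 4.5, 4.75, 5.5, 6, 7.5.
r(3.5) = 8/13, r(4.5) = 8/15, r(4.75) = 16/31, r(5.5) = 8/17, r(6) = 4/9, r(7.5) = 8/21.
Sum = Σ Δu_i · r(u_i).
Sum ≈ 2.4243.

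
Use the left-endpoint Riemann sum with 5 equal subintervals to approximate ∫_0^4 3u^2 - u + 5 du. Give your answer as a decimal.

Δu = (4 − 0)/5 = 0.8.
Left endpoints: 0, 0.8, 1.6, 2.4, 3.2.
f(0) = 5, f(0.8) = 6.12, f(1.6) = 11.08, f(2.4) = 19.88, f(3.2) = 32.52.
Sum = Δu · [f(0) + f(0.8) + f(1.6) + f(2.4) + f(3.2)].
Sum = 59.68.

59.68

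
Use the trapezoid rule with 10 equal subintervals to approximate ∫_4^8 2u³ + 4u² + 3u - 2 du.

Δu = (8 − 4)/10 = 0.4.
f(4) = 202, f(4.4) = 259.008, f(4.8) = 325.744, f(5.2) = 402.976, f(5.6) = 491.472, f(6) = 592, f(6.4) = 705.328, f(6.8) = 832.224, f(7.2) = 973.456, f(7.6) = 1129.792, f(8) = 1302.
T_10 = (Δu/2)·[f(u_0) + 2f(u_1) + ... + 2f(u_{9}) + f(u_10)].
Sum = 2585.6.

2585.6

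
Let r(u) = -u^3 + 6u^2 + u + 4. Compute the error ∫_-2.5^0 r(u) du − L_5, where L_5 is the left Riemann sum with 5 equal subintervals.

-13.671875

Exact integral: ∫_-2.5^0 r(u) du = 47.890625.
L_5 = 61.5625.
Error = 47.890625 − 61.5625 = -13.671875.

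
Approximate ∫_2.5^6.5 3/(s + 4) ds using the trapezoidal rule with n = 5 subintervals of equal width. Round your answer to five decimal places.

Δs = (6.5 − 2.5)/5 = 0.8.
f(2.5) = 6/13, f(3.3) = 30/73, f(4.1) = 10/27, f(4.9) = 30/89, f(5.7) = 30/97, f(6.5) = 2/7.
T_5 = (Δs/2)·[f(s_0) + 2f(s_1) + ... + 2f(s_{4}) + f(s_5)].
Sum ≈ 1.44105.

1.44105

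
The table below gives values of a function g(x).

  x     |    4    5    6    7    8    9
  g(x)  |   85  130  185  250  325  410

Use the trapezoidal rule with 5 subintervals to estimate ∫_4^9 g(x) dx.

Δx = 1.
T_5 = (1/2)·[85 + 2·130 + 2·185 + 2·250 + 2·325 + 410] = 1137.5.

1137.5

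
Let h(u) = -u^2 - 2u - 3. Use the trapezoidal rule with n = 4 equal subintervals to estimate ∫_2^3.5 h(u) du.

-24.41015625

Δu = (3.5 − 2)/4 = 0.375.
h(2) = -11, h(2.375) = -13.390625, h(2.75) = -16.0625, h(3.125) = -19.015625, h(3.5) = -22.25.
T_4 = (Δu/2)·[h(u_0) + 2h(u_1) + 2h(u_2) + 2h(u_3) + h(u_4)].
Sum = -24.41015625.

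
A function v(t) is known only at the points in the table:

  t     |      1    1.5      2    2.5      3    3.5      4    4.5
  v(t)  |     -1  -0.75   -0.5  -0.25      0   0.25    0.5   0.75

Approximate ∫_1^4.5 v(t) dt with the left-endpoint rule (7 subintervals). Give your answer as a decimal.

Δt = 0.5.
Sum = 0.5·[(-1) + (-0.75) + (-0.5) + (-0.25) + 0 + 0.25 + 0.5] = -0.875.

-0.875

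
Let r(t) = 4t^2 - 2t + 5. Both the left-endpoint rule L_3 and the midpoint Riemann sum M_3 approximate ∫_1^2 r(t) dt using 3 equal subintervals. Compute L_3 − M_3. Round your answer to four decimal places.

L_3 ≈ 9.740741.
M_3 ≈ 11.296296.
L_3 − M_3 ≈ -1.5556.

-1.5556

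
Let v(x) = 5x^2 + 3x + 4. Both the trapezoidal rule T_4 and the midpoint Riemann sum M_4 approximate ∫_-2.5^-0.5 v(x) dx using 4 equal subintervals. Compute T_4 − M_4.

T_4 = 25.25.
M_4 = 24.625.
T_4 − M_4 = 0.625.

0.625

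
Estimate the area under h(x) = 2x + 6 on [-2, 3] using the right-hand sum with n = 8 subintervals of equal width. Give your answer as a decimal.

Δx = (3 − (-2))/8 = 0.625.
Right endpoints: -1.375, -0.75, -0.125, 0.5, 1.125, 1.75, 2.375, 3.
h(-1.375) = 3.25, h(-0.75) = 4.5, h(-0.125) = 5.75, h(0.5) = 7, h(1.125) = 8.25, h(1.75) = 9.5, h(2.375) = 10.75, h(3) = 12.
Sum = Δx · [h(-1.375) + h(-0.75) + h(-0.125) + ...].
Sum = 38.125.

38.125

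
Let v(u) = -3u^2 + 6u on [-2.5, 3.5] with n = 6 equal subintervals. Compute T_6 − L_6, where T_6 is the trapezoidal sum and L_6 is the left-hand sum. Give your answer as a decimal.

T_6 = -43.5.
L_6 = -52.5.
T_6 − L_6 = 9.

9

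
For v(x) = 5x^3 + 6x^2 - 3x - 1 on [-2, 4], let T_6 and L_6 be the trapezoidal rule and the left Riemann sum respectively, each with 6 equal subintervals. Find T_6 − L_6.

207

T_6 = 441.
L_6 = 234.
T_6 − L_6 = 207.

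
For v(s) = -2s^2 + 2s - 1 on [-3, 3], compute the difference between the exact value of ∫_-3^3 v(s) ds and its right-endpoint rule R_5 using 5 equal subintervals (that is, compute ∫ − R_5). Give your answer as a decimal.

-4.32

Exact integral: ∫_-3^3 v(s) ds = -42.
R_5 = -37.68.
Error = -42 − (-37.68) = -4.32.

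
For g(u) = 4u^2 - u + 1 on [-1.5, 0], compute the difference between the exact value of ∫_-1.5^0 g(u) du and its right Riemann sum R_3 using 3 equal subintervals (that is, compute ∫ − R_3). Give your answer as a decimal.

Exact integral: ∫_-1.5^0 g(u) du = 7.125.
R_3 = 4.75.
Error = 7.125 − 4.75 = 2.375.

2.375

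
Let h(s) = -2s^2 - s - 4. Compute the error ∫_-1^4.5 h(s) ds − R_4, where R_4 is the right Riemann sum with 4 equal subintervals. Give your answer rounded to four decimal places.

33.7161

Exact integral: ∫_-1^4.5 h(s) ds ≈ -93.041667.
R_4 = -126.7578125.
Error ≈ -93.041667 − (-126.7578125) ≈ 33.7161.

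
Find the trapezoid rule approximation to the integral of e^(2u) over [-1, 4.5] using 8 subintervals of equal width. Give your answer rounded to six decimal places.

Δu = (4.5 − (-1))/8 = 0.6875.
f(-1) ≈ 0.135335, f(-0.3125) ≈ 0.535261, f(0.375) ≈ 2.117000, f(1.0625) ≈ 8.372897, f(1.75) ≈ 33.115452, f(2.4375) ≈ 130.974153, f(3.125) ≈ 518.012825, f(3.8125) ≈ 2048.780465, f(4.5) ≈ 8103.083928.
T_8 = (Δu/2)·[f(u_0) + 2f(u_1) + ... + 2f(u_{7}) + f(u_8)].
Sum ≈ 4670.543409.

4670.543409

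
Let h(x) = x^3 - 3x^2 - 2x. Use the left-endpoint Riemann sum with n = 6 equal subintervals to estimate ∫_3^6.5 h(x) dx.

106.28515625

Δx = (6.5 − 3)/6 = 7/12.
Left endpoints: 3, 43/12, 25/6, 4.75, 16/3, 71/12.
h(3) = -6, h(43/12) = 559/1728, h(25/6) = 2575/216, h(4.75) = 29.984375, h(16/3) = 1504/27, h(71/12) = 155987/1728.
Sum = Δx · [h(3) + h(43/12) + h(25/6) + ...].
Sum = 106.28515625.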